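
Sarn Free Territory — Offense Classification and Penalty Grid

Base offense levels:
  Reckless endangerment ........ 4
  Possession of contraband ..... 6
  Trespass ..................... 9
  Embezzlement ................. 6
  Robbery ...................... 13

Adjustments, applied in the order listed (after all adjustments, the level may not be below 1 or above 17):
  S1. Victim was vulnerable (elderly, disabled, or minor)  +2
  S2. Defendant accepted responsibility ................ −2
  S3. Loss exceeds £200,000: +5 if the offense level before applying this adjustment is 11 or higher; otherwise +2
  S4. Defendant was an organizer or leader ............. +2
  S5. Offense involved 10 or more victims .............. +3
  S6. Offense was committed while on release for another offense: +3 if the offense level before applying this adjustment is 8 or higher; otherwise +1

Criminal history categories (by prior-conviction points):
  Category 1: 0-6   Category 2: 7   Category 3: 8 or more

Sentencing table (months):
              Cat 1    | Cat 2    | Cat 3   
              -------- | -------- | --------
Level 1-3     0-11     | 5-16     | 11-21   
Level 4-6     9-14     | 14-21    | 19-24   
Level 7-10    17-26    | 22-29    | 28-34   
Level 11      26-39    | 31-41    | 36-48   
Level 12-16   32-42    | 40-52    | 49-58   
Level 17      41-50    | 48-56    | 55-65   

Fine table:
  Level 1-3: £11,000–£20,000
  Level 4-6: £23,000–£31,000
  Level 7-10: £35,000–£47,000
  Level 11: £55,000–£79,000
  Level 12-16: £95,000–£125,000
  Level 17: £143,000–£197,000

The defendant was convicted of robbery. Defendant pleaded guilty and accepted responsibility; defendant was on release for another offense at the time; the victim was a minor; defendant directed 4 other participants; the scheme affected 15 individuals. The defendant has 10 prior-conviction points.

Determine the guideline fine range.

£143,000–£197,000

Base offense level for robbery: 13.
S1 applies: 13 + 2 = 15.
S2 applies: 15 − 2 = 13.
S3 does not apply.
S4 applies: 13 + 2 = 15.
S5 applies: 15 + 3 = 18.
S6 applies (level before this adjustment is 18 ≥ 8, so +3): 18 + 3 = 21.
Level 21 exceeds the maximum of 17; capped at 17.
Final offense level: 17.
Level 17 falls in the 17 band.
Fine table: Level 17 → £143,000–£197,000.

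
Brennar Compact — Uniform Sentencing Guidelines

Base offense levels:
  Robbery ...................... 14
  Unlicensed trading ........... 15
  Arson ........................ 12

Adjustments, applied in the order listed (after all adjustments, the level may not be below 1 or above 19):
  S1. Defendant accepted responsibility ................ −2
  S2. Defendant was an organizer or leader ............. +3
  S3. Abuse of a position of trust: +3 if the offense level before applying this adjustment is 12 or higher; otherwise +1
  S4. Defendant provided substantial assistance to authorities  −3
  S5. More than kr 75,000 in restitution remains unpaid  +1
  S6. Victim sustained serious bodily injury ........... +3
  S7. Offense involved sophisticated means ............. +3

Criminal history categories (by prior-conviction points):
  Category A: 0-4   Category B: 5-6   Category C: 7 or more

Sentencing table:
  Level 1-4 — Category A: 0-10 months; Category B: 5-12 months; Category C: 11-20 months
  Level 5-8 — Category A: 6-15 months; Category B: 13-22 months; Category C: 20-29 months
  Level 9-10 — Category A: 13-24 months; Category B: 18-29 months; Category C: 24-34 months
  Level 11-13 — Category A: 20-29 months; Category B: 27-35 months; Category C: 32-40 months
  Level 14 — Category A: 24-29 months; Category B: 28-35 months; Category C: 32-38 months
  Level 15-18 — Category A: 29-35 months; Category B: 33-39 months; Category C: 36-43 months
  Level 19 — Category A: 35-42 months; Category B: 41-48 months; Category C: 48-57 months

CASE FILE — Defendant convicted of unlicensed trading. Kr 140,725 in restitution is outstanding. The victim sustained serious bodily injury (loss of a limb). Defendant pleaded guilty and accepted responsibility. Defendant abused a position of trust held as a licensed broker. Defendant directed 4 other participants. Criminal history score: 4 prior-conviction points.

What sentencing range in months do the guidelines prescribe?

Base offense level for unlicensed trading: 15.
S1 applies: 15 − 2 = 13.
S2 applies: 13 + 3 = 16.
S3 applies (level before this adjustment is 16 ≥ 12, so +3): 16 + 3 = 19.
S4 does not apply.
S5 applies: 19 + 1 = 20.
S6 applies: 20 + 3 = 23.
S7 does not apply.
Level 23 exceeds the maximum of 19; capped at 19.
Final offense level: 19.
Criminal history: 4 prior points → Category A (0-4).
Level 19 falls in the 19 band.
Grid: Level 19 × Category A = 35-42 months.

35-42 months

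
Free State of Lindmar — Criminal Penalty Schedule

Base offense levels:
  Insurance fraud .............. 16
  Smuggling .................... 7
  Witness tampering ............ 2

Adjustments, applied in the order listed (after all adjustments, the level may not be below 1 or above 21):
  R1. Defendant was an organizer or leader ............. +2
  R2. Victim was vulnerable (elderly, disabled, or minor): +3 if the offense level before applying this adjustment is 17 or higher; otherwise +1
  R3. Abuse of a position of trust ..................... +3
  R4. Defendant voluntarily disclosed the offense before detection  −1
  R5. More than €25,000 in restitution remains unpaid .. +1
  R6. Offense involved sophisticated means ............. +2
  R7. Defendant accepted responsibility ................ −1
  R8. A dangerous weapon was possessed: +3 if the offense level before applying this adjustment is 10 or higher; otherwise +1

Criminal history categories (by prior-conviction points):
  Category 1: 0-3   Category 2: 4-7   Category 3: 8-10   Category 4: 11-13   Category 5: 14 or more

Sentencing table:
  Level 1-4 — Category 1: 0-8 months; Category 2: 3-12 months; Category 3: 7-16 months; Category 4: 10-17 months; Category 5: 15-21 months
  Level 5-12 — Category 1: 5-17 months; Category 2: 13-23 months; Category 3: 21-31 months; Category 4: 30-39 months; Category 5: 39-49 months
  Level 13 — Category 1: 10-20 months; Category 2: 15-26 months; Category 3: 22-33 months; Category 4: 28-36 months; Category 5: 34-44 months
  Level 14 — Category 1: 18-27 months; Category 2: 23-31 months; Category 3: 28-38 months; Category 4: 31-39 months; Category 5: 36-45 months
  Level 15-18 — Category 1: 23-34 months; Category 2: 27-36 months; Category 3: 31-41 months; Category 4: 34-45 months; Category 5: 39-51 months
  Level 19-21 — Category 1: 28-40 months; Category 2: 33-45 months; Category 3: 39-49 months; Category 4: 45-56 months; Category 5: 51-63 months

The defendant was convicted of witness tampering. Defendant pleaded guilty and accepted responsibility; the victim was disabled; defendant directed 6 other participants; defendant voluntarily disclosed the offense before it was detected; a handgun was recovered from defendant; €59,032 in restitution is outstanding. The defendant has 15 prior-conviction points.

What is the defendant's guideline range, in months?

39-49 months

Base offense level for witness tampering: 2.
R1 applies: 2 + 2 = 4.
R2 applies (level before this adjustment is 4 < 17, so +1): 4 + 1 = 5.
R3 does not apply.
R4 applies: 5 − 1 = 4.
R5 applies: 4 + 1 = 5.
R6 does not apply.
R7 applies: 5 − 1 = 4.
R8 applies (level before this adjustment is 4 < 10, so +1): 4 + 1 = 5.
Final offense level: 5.
Criminal history: 15 prior points → Category 5 (14+).
Level 5 falls in the 5-12 band.
Grid: Level 5-12 × Category 5 = 39-49 months.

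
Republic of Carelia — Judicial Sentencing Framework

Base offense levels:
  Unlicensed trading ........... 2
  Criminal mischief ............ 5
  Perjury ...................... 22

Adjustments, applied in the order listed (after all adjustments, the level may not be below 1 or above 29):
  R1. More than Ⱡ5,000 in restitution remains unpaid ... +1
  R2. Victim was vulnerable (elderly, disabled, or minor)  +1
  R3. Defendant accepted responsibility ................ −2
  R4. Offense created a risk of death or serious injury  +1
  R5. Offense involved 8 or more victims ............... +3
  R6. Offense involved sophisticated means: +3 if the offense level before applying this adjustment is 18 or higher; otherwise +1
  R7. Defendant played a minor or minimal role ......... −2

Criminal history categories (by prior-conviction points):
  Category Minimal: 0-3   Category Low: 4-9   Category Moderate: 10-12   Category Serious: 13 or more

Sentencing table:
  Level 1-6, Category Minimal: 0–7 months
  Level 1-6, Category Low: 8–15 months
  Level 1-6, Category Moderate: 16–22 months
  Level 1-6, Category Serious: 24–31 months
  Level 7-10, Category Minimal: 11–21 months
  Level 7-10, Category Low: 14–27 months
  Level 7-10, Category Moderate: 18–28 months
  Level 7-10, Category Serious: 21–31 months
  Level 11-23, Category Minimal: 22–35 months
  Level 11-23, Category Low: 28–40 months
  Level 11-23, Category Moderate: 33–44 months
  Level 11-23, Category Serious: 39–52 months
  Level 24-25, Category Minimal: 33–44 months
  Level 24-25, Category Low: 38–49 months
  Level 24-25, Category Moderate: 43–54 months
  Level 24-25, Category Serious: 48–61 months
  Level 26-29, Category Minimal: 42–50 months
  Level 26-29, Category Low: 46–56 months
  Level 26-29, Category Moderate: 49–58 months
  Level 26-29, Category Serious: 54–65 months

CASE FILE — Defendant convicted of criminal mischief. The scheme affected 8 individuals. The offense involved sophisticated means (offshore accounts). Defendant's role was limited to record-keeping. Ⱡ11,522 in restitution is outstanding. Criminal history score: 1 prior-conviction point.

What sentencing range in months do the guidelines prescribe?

11-21 months

Base offense level for criminal mischief: 5.
R1 applies: 5 + 1 = 6.
R3 does not apply.
R4 does not apply.
R5 applies: 6 + 3 = 9.
R6 applies (level before this adjustment is 9 < 18, so +1): 9 + 1 = 10.
R7 applies: 10 − 2 = 8.
Final offense level: 8.
Criminal history: 1 prior point → Category Minimal (0-3).
Level 8 falls in the 7-10 band.
Grid: Level 7-10 × Category Minimal = 11-21 months.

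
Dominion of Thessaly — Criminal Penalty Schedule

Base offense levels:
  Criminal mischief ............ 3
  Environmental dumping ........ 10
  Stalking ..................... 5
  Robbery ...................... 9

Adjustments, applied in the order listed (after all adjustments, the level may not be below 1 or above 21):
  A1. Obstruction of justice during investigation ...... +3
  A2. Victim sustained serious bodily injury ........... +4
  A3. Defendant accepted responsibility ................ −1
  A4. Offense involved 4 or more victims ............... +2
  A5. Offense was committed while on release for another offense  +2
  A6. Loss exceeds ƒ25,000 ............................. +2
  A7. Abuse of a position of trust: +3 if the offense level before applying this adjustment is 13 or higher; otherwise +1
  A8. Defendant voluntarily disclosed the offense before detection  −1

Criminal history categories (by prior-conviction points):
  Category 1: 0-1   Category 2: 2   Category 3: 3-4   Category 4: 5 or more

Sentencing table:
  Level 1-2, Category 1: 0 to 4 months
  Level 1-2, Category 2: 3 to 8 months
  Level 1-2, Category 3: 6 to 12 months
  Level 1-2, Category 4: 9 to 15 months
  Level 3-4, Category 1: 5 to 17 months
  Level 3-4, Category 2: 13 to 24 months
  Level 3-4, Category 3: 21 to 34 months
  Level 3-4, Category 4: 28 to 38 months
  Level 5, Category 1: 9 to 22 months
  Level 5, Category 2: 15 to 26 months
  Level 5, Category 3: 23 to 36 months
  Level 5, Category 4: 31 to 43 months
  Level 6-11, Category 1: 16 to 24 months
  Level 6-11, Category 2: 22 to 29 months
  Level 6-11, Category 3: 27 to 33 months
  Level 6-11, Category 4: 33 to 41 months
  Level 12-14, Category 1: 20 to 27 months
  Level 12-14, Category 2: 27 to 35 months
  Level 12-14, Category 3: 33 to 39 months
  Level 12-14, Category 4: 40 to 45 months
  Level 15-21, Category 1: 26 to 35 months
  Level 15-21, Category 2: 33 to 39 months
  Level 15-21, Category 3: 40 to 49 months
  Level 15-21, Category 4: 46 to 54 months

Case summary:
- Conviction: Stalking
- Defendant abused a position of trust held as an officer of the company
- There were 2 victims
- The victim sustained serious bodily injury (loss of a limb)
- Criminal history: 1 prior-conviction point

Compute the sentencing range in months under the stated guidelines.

Base offense level for stalking: 5.
A2 applies: 5 + 4 = 9.
A3 does not apply.
A5 does not apply.
A7 applies (level before this adjustment is 9 < 13, so +1): 9 + 1 = 10.
Final offense level: 10.
Criminal history: 1 prior point → Category 1 (0-1).
Level 10 falls in the 6-11 band.
Grid: Level 6-11 × Category 1 = 16-24 months.

16-24 months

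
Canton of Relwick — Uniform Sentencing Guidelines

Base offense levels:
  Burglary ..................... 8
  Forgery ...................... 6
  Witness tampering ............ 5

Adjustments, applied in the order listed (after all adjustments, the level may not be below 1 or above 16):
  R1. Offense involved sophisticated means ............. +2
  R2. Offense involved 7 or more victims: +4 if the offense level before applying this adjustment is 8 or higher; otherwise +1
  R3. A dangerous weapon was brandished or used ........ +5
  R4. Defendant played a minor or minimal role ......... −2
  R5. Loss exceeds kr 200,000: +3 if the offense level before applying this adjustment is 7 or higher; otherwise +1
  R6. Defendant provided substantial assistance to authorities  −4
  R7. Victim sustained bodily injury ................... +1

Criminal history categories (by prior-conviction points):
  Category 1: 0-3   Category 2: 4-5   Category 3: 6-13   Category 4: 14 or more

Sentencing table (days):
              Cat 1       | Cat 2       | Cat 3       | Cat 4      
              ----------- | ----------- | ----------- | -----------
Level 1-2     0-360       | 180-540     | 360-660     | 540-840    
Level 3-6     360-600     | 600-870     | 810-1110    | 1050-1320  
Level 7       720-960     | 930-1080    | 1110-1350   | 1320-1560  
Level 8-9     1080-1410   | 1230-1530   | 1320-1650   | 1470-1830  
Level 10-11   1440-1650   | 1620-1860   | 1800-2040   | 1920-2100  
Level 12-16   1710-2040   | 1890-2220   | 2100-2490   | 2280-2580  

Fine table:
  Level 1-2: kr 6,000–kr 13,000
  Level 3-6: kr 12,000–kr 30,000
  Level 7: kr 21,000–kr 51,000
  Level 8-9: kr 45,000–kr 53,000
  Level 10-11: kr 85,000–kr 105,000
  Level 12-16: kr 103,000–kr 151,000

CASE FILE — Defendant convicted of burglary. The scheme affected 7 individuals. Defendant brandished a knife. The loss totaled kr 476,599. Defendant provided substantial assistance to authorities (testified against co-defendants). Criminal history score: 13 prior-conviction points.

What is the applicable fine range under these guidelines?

kr 103,000–kr 151,000

Base offense level for burglary: 8.
R2 applies (level before this adjustment is 8 ≥ 8, so +4): 8 + 4 = 12.
R3 applies: 12 + 5 = 17.
R4 does not apply.
R5 applies (level before this adjustment is 17 ≥ 7, so +3): 17 + 3 = 20.
R6 applies: 20 − 4 = 16.
R7 does not apply.
Final offense level: 16.
Level 16 falls in the 12-16 band.
Fine table: Level 12-16 → kr 103,000–kr 151,000.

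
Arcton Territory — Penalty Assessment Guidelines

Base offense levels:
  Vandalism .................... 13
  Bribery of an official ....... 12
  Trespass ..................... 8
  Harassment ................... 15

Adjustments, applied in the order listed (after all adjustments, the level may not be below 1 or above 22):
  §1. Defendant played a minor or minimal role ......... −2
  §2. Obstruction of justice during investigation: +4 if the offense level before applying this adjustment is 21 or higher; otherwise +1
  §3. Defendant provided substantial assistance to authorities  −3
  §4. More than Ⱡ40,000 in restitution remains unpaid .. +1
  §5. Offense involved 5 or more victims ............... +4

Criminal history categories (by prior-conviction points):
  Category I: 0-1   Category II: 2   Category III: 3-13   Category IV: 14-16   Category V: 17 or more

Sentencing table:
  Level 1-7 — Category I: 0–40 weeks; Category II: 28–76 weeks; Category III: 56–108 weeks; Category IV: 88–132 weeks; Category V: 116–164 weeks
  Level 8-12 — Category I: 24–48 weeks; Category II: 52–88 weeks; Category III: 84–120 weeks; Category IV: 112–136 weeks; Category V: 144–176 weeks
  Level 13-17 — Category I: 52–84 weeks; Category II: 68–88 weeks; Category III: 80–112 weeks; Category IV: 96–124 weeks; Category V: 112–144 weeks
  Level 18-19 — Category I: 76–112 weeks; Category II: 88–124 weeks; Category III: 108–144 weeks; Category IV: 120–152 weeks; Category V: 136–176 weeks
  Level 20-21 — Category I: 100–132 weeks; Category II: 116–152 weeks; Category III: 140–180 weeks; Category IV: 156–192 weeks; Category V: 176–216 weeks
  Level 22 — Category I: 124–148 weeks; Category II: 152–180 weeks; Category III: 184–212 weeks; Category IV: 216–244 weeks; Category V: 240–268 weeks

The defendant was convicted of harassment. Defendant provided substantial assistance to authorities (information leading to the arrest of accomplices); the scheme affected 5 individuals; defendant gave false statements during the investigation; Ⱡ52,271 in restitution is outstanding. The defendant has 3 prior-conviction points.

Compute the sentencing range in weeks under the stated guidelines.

108-144 weeks

Base offense level for harassment: 15.
§2 applies (level before this adjustment is 15 < 21, so +1): 15 + 1 = 16.
§3 applies: 16 − 3 = 13.
§4 applies: 13 + 1 = 14.
§5 applies: 14 + 4 = 18.
Final offense level: 18.
Criminal history: 3 prior points → Category III (3-13).
Level 18 falls in the 18-19 band.
Grid: Level 18-19 × Category III = 108-144 weeks.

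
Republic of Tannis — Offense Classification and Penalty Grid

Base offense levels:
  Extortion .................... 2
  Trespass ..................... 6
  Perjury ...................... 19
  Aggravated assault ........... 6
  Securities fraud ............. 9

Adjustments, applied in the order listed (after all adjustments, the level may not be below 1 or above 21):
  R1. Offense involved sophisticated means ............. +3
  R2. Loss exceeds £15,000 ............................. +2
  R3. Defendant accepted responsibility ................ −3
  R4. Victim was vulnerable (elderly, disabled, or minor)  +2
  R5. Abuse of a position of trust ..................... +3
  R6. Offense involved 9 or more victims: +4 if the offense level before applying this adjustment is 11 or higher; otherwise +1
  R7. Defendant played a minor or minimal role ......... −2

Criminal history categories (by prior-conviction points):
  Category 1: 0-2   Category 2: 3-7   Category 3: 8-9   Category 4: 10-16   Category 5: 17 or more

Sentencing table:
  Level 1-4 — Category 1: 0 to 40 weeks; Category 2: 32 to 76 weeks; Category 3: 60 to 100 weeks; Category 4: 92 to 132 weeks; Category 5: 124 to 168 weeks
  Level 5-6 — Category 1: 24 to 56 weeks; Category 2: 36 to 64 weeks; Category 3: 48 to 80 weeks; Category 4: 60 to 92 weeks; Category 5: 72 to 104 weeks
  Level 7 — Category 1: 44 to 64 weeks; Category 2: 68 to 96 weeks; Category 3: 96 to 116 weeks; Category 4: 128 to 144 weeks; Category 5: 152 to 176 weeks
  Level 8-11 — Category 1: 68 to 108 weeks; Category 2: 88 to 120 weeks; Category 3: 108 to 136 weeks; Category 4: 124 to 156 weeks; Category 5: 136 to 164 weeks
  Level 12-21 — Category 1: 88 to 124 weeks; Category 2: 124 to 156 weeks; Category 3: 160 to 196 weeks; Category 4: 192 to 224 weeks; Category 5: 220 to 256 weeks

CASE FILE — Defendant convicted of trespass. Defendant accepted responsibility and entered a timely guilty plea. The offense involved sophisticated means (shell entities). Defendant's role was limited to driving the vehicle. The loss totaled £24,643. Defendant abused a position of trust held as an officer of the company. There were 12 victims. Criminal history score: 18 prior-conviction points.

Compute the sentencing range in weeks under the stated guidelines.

Base offense level for trespass: 6.
R1 applies: 6 + 3 = 9.
R2 applies: 9 + 2 = 11.
R3 applies: 11 − 3 = 8.
R5 applies: 8 + 3 = 11.
R6 applies (level before this adjustment is 11 ≥ 11, so +4): 11 + 4 = 15.
R7 applies: 15 − 2 = 13.
Final offense level: 13.
Criminal history: 18 prior points → Category 5 (17+).
Level 13 falls in the 12-21 band.
Grid: Level 12-21 × Category 5 = 220-256 weeks.

220-256 weeks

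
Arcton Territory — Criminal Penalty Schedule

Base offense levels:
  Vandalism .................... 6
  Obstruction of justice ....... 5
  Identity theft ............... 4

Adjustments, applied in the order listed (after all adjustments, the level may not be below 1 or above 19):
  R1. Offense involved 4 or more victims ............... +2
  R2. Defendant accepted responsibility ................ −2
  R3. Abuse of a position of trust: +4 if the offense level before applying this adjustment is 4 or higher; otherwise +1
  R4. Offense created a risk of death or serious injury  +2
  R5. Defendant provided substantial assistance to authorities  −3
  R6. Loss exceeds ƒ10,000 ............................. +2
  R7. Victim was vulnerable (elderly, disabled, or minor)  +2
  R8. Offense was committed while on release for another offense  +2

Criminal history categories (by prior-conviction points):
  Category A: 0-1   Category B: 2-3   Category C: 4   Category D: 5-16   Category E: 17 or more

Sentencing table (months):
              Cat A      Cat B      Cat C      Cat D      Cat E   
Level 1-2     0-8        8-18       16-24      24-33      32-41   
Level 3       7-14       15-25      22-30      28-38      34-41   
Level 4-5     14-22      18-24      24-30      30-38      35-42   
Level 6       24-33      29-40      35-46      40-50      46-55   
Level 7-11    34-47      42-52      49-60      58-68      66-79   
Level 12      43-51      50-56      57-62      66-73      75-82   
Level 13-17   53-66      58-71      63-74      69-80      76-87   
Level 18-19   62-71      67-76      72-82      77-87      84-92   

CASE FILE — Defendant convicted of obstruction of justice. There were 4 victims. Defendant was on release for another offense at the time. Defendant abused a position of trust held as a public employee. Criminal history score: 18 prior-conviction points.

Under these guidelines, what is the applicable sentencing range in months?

76-87 months

Base offense level for obstruction of justice: 5.
R1 applies: 5 + 2 = 7.
R2 does not apply.
R3 applies (level before this adjustment is 7 ≥ 4, so +4): 7 + 4 = 11.
R5 does not apply.
R7 does not apply.
R8 applies: 11 + 2 = 13.
Final offense level: 13.
Criminal history: 18 prior points → Category E (17+).
Level 13 falls in the 13-17 band.
Grid: Level 13-17 × Category E = 76-87 months.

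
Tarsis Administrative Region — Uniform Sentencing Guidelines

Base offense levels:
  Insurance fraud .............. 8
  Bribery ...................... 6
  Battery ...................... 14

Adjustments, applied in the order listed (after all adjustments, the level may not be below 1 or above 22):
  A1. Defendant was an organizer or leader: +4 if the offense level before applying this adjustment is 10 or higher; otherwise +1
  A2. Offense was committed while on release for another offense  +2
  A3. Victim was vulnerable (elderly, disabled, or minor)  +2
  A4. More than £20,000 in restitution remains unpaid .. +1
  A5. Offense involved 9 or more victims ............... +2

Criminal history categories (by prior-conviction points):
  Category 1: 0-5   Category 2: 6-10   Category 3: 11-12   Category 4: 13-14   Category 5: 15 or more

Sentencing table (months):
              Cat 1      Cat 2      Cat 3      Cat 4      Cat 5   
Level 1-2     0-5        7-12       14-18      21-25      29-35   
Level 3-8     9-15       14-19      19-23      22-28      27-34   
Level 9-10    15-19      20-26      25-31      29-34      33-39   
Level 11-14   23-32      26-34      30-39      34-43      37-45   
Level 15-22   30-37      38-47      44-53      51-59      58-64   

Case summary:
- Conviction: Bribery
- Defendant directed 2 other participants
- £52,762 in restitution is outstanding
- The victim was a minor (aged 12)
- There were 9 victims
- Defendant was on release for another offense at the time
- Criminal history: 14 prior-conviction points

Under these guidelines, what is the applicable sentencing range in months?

Base offense level for bribery: 6.
A1 applies (level before this adjustment is 6 < 10, so +1): 6 + 1 = 7.
A2 applies: 7 + 2 = 9.
A3 applies: 9 + 2 = 11.
A4 applies: 11 + 1 = 12.
A5 applies: 12 + 2 = 14.
Final offense level: 14.
Criminal history: 14 prior points → Category 4 (13-14).
Level 14 falls in the 11-14 band.
Grid: Level 11-14 × Category 4 = 34-43 months.

34-43 months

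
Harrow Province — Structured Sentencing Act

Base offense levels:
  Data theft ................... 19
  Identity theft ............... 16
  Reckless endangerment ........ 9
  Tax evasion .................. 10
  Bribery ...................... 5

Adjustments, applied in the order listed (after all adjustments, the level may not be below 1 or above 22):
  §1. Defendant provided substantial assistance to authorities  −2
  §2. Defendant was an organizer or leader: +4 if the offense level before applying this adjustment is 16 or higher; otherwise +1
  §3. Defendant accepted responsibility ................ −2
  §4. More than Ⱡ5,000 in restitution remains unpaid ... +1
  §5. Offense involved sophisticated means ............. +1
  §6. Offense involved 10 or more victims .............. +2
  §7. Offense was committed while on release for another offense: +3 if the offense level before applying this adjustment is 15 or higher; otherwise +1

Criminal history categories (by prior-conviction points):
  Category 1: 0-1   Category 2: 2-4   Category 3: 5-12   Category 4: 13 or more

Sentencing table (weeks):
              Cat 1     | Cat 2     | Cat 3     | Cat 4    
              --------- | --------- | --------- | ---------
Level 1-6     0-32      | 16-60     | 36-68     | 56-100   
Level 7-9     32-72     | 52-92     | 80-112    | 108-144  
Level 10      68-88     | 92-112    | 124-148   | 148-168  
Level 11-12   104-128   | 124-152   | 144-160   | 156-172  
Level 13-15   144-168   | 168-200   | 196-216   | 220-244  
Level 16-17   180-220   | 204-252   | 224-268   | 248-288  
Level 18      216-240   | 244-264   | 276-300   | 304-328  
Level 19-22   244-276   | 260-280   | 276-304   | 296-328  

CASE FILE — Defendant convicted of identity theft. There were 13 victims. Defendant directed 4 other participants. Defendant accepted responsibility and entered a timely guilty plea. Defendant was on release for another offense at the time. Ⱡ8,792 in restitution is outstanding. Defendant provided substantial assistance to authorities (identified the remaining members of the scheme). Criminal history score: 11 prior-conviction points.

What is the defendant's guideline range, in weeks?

Base offense level for identity theft: 16.
§1 applies: 16 − 2 = 14.
§2 applies (level before this adjustment is 14 < 16, so +1): 14 + 1 = 15.
§3 applies: 15 − 2 = 13.
§4 applies: 13 + 1 = 14.
§5 does not apply.
§6 applies: 14 + 2 = 16.
§7 applies (level before this adjustment is 16 ≥ 15, so +3): 16 + 3 = 19.
Final offense level: 19.
Criminal history: 11 prior points → Category 3 (5-12).
Level 19 falls in the 19-22 band.
Grid: Level 19-22 × Category 3 = 276-304 weeks.

276-304 weeks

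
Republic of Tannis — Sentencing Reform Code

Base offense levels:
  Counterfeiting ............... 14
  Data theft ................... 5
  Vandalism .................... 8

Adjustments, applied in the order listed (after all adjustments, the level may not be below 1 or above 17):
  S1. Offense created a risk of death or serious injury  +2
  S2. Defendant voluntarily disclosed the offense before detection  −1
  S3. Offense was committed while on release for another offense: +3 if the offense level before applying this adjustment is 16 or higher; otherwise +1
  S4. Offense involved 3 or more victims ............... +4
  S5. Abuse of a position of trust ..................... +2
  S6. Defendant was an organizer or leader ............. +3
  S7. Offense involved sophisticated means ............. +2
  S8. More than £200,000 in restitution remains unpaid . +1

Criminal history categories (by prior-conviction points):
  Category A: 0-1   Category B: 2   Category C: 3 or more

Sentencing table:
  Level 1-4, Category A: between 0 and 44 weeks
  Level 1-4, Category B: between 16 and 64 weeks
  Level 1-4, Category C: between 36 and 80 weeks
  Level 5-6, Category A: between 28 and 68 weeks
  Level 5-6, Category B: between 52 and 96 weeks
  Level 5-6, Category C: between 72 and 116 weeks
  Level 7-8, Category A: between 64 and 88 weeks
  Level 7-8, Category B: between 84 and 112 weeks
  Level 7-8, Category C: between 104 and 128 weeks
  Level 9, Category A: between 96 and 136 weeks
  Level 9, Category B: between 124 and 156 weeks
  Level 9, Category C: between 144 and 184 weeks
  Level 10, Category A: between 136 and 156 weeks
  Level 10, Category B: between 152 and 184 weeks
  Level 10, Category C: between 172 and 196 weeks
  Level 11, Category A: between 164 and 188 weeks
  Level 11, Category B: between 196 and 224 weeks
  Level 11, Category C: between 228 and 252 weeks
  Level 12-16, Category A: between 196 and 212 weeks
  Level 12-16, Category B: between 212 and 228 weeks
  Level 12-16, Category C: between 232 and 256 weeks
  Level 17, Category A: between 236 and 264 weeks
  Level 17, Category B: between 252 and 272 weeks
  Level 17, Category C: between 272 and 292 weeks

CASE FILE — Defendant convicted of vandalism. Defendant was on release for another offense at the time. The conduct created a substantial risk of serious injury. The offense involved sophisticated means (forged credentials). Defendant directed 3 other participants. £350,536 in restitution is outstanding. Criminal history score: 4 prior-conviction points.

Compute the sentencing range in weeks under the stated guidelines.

Base offense level for vandalism: 8.
S1 applies: 8 + 2 = 10.
S3 applies (level before this adjustment is 10 < 16, so +1): 10 + 1 = 11.
S5 does not apply.
S6 applies: 11 + 3 = 14.
S7 applies: 14 + 2 = 16.
S8 applies: 16 + 1 = 17.
Final offense level: 17.
Criminal history: 4 prior points → Category C (3+).
Level 17 falls in the 17 band.
Grid: Level 17 × Category C = 272-292 weeks.

272-292 weeks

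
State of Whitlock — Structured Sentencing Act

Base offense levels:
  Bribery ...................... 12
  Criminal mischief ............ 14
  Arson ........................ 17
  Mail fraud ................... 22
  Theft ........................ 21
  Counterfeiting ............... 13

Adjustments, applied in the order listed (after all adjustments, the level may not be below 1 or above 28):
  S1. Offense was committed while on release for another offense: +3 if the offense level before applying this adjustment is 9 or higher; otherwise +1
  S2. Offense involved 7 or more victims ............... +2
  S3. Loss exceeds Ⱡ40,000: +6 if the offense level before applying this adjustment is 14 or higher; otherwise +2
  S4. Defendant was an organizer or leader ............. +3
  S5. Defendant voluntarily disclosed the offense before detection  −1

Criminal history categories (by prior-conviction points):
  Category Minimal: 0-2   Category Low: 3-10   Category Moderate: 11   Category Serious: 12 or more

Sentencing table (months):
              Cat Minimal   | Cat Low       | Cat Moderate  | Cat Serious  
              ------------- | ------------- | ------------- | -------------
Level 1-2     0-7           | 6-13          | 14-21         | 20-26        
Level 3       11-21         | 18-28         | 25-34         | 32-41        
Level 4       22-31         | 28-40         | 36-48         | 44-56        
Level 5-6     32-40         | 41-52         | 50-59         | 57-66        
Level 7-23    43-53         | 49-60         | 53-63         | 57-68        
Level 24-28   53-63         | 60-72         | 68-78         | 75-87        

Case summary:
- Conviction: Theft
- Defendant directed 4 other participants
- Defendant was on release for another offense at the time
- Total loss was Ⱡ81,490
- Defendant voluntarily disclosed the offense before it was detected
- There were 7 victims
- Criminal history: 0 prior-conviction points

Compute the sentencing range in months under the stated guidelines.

53-63 months

Base offense level for theft: 21.
S1 applies (level before this adjustment is 21 ≥ 9, so +3): 21 + 3 = 24.
S2 applies: 24 + 2 = 26.
S3 applies (level before this adjustment is 26 ≥ 14, so +6): 26 + 6 = 32.
S4 applies: 32 + 3 = 35.
S5 applies: 35 − 1 = 34.
Level 34 exceeds the maximum of 28; capped at 28.
Final offense level: 28.
Criminal history: 0 prior points → Category Minimal (0-2).
Level 28 falls in the 24-28 band.
Grid: Level 24-28 × Category Minimal = 53-63 months.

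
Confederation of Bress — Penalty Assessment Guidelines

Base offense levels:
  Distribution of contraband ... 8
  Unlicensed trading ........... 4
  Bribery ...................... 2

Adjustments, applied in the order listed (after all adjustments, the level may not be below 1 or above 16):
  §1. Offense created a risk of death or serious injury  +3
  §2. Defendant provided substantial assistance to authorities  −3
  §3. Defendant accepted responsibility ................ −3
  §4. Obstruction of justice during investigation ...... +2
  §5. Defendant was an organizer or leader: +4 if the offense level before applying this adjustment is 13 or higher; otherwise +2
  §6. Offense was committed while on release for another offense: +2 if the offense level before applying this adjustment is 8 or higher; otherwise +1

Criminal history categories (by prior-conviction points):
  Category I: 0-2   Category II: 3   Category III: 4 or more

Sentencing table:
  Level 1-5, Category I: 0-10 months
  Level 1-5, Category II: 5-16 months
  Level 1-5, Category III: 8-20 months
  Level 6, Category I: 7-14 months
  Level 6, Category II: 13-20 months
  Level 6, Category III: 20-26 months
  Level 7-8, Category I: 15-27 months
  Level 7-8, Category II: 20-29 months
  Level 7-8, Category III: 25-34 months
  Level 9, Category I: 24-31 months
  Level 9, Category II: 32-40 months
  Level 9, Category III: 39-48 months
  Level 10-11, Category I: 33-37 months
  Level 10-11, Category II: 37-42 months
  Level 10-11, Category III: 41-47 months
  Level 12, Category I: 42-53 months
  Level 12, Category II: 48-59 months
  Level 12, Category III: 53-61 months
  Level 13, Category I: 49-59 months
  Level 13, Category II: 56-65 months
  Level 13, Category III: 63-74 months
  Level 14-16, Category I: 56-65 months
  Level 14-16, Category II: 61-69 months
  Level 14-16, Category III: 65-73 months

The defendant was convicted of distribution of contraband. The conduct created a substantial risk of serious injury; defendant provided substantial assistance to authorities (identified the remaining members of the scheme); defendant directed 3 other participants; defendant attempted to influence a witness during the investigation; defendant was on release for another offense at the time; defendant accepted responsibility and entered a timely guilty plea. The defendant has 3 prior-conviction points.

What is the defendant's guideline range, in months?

37-42 months

Base offense level for distribution of contraband: 8.
§1 applies: 8 + 3 = 11.
§2 applies: 11 − 3 = 8.
§3 applies: 8 − 3 = 5.
§4 applies: 5 + 2 = 7.
§5 applies (level before this adjustment is 7 < 13, so +2): 7 + 2 = 9.
§6 applies (level before this adjustment is 9 ≥ 8, so +2): 9 + 2 = 11.
Final offense level: 11.
Criminal history: 3 prior points → Category II (3).
Level 11 falls in the 10-11 band.
Grid: Level 10-11 × Category II = 37-42 months.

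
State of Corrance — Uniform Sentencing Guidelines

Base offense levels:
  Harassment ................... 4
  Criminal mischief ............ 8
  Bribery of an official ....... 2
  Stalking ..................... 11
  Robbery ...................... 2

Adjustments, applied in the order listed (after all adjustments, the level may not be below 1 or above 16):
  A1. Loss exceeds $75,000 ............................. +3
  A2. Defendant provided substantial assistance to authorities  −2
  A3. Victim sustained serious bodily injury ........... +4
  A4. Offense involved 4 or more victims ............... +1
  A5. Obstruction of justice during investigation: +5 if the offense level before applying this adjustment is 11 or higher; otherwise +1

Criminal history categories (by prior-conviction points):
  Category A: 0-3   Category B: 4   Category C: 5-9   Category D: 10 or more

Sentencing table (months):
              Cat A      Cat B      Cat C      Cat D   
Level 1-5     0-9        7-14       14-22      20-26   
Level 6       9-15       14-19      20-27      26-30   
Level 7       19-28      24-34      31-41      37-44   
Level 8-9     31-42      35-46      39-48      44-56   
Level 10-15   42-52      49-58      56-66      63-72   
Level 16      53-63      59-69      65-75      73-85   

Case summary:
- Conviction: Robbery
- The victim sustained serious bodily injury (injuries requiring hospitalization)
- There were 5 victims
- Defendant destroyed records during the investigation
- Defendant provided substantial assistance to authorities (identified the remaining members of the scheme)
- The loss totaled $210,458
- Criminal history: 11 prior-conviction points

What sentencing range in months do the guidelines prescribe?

44-56 months

Base offense level for robbery: 2.
A1 applies: 2 + 3 = 5.
A2 applies: 5 − 2 = 3.
A3 applies: 3 + 4 = 7.
A4 applies: 7 + 1 = 8.
A5 applies (level before this adjustment is 8 < 11, so +1): 8 + 1 = 9.
Final offense level: 9.
Criminal history: 11 prior points → Category D (10+).
Level 9 falls in the 8-9 band.
Grid: Level 8-9 × Category D = 44-56 months.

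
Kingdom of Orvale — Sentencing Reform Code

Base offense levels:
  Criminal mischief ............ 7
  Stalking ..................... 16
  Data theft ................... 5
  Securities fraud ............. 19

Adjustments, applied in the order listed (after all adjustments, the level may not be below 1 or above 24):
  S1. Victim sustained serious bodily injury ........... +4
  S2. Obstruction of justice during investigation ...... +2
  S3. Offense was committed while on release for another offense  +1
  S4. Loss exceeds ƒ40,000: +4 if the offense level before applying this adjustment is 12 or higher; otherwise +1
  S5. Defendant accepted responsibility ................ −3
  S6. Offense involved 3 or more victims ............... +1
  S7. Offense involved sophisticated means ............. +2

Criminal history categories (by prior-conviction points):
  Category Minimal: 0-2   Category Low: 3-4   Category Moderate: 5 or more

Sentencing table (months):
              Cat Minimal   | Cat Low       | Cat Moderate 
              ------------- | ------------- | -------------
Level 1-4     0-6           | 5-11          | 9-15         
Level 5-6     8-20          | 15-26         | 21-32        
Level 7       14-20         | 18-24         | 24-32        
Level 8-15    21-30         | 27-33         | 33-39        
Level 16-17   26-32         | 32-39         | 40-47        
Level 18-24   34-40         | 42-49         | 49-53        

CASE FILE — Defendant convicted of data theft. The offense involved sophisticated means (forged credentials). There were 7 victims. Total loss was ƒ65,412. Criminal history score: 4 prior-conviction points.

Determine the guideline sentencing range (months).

27-33 months

Base offense level for data theft: 5.
S1 does not apply.
S2 does not apply.
S4 applies (level before this adjustment is 5 < 12, so +1): 5 + 1 = 6.
S5 does not apply.
S6 applies: 6 + 1 = 7.
S7 applies: 7 + 2 = 9.
Final offense level: 9.
Criminal history: 4 prior points → Category Low (3-4).
Level 9 falls in the 8-15 band.
Grid: Level 8-15 × Category Low = 27-33 months.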